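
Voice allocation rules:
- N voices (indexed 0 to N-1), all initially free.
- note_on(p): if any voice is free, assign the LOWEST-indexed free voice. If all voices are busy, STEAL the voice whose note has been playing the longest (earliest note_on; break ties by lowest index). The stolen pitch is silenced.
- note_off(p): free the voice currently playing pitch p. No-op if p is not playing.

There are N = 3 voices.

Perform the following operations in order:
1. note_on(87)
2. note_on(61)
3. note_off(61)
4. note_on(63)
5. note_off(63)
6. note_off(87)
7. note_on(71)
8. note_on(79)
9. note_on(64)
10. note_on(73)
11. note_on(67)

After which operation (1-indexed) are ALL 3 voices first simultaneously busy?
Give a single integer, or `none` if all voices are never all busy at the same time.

Answer: 9

Derivation:
Op 1: note_on(87): voice 0 is free -> assigned | voices=[87 - -]
Op 2: note_on(61): voice 1 is free -> assigned | voices=[87 61 -]
Op 3: note_off(61): free voice 1 | voices=[87 - -]
Op 4: note_on(63): voice 1 is free -> assigned | voices=[87 63 -]
Op 5: note_off(63): free voice 1 | voices=[87 - -]
Op 6: note_off(87): free voice 0 | voices=[- - -]
Op 7: note_on(71): voice 0 is free -> assigned | voices=[71 - -]
Op 8: note_on(79): voice 1 is free -> assigned | voices=[71 79 -]
Op 9: note_on(64): voice 2 is free -> assigned | voices=[71 79 64]
Op 10: note_on(73): all voices busy, STEAL voice 0 (pitch 71, oldest) -> assign | voices=[73 79 64]
Op 11: note_on(67): all voices busy, STEAL voice 1 (pitch 79, oldest) -> assign | voices=[73 67 64]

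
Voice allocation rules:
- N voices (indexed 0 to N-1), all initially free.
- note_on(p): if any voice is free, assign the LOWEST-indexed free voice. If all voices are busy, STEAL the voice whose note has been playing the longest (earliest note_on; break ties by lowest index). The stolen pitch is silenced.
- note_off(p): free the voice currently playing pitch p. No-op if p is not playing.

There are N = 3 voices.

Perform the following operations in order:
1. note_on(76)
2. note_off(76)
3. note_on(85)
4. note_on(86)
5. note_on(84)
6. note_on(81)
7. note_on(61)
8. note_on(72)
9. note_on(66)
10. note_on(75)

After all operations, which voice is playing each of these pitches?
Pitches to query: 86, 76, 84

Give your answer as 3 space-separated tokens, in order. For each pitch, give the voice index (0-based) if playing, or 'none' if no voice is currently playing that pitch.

Op 1: note_on(76): voice 0 is free -> assigned | voices=[76 - -]
Op 2: note_off(76): free voice 0 | voices=[- - -]
Op 3: note_on(85): voice 0 is free -> assigned | voices=[85 - -]
Op 4: note_on(86): voice 1 is free -> assigned | voices=[85 86 -]
Op 5: note_on(84): voice 2 is free -> assigned | voices=[85 86 84]
Op 6: note_on(81): all voices busy, STEAL voice 0 (pitch 85, oldest) -> assign | voices=[81 86 84]
Op 7: note_on(61): all voices busy, STEAL voice 1 (pitch 86, oldest) -> assign | voices=[81 61 84]
Op 8: note_on(72): all voices busy, STEAL voice 2 (pitch 84, oldest) -> assign | voices=[81 61 72]
Op 9: note_on(66): all voices busy, STEAL voice 0 (pitch 81, oldest) -> assign | voices=[66 61 72]
Op 10: note_on(75): all voices busy, STEAL voice 1 (pitch 61, oldest) -> assign | voices=[66 75 72]

Answer: none none none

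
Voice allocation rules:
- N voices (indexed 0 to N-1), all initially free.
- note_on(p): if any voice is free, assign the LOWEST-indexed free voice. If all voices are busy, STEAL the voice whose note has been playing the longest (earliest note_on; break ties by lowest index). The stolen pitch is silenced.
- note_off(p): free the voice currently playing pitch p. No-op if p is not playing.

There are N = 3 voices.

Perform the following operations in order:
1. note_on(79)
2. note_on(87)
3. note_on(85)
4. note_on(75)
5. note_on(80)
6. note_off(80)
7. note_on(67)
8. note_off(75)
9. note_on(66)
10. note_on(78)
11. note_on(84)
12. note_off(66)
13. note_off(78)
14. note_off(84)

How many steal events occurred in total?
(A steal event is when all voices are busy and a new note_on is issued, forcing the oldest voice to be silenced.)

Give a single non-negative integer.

Op 1: note_on(79): voice 0 is free -> assigned | voices=[79 - -]
Op 2: note_on(87): voice 1 is free -> assigned | voices=[79 87 -]
Op 3: note_on(85): voice 2 is free -> assigned | voices=[79 87 85]
Op 4: note_on(75): all voices busy, STEAL voice 0 (pitch 79, oldest) -> assign | voices=[75 87 85]
Op 5: note_on(80): all voices busy, STEAL voice 1 (pitch 87, oldest) -> assign | voices=[75 80 85]
Op 6: note_off(80): free voice 1 | voices=[75 - 85]
Op 7: note_on(67): voice 1 is free -> assigned | voices=[75 67 85]
Op 8: note_off(75): free voice 0 | voices=[- 67 85]
Op 9: note_on(66): voice 0 is free -> assigned | voices=[66 67 85]
Op 10: note_on(78): all voices busy, STEAL voice 2 (pitch 85, oldest) -> assign | voices=[66 67 78]
Op 11: note_on(84): all voices busy, STEAL voice 1 (pitch 67, oldest) -> assign | voices=[66 84 78]
Op 12: note_off(66): free voice 0 | voices=[- 84 78]
Op 13: note_off(78): free voice 2 | voices=[- 84 -]
Op 14: note_off(84): free voice 1 | voices=[- - -]

Answer: 4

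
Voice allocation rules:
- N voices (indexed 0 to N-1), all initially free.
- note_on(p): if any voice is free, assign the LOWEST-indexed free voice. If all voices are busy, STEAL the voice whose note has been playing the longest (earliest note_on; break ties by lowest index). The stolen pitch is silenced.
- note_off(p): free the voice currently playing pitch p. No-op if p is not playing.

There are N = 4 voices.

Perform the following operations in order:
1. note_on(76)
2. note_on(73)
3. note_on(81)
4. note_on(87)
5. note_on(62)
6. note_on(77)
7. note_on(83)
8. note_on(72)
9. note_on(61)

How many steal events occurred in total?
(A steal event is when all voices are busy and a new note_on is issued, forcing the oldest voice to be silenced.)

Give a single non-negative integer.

Op 1: note_on(76): voice 0 is free -> assigned | voices=[76 - - -]
Op 2: note_on(73): voice 1 is free -> assigned | voices=[76 73 - -]
Op 3: note_on(81): voice 2 is free -> assigned | voices=[76 73 81 -]
Op 4: note_on(87): voice 3 is free -> assigned | voices=[76 73 81 87]
Op 5: note_on(62): all voices busy, STEAL voice 0 (pitch 76, oldest) -> assign | voices=[62 73 81 87]
Op 6: note_on(77): all voices busy, STEAL voice 1 (pitch 73, oldest) -> assign | voices=[62 77 81 87]
Op 7: note_on(83): all voices busy, STEAL voice 2 (pitch 81, oldest) -> assign | voices=[62 77 83 87]
Op 8: note_on(72): all voices busy, STEAL voice 3 (pitch 87, oldest) -> assign | voices=[62 77 83 72]
Op 9: note_on(61): all voices busy, STEAL voice 0 (pitch 62, oldest) -> assign | voices=[61 77 83 72]

Answer: 5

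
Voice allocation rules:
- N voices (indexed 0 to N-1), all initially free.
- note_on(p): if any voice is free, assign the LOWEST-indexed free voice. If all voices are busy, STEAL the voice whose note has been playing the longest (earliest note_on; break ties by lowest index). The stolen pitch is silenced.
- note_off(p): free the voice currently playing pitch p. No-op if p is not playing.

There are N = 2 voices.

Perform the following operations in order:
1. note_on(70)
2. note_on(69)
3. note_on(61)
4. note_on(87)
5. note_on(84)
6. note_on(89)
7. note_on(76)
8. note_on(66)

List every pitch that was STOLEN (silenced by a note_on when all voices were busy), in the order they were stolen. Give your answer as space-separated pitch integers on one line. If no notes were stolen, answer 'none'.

Op 1: note_on(70): voice 0 is free -> assigned | voices=[70 -]
Op 2: note_on(69): voice 1 is free -> assigned | voices=[70 69]
Op 3: note_on(61): all voices busy, STEAL voice 0 (pitch 70, oldest) -> assign | voices=[61 69]
Op 4: note_on(87): all voices busy, STEAL voice 1 (pitch 69, oldest) -> assign | voices=[61 87]
Op 5: note_on(84): all voices busy, STEAL voice 0 (pitch 61, oldest) -> assign | voices=[84 87]
Op 6: note_on(89): all voices busy, STEAL voice 1 (pitch 87, oldest) -> assign | voices=[84 89]
Op 7: note_on(76): all voices busy, STEAL voice 0 (pitch 84, oldest) -> assign | voices=[76 89]
Op 8: note_on(66): all voices busy, STEAL voice 1 (pitch 89, oldest) -> assign | voices=[76 66]

Answer: 70 69 61 87 84 89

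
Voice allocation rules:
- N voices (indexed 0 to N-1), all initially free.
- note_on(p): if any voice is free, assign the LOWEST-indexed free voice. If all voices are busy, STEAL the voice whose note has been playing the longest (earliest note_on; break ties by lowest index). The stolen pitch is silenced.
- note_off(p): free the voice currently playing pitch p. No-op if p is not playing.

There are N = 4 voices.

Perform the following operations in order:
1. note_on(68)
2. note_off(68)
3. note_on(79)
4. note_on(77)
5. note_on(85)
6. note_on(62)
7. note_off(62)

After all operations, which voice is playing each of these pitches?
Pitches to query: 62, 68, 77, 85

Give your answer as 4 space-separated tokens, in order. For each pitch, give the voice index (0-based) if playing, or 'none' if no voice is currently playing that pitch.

Answer: none none 1 2

Derivation:
Op 1: note_on(68): voice 0 is free -> assigned | voices=[68 - - -]
Op 2: note_off(68): free voice 0 | voices=[- - - -]
Op 3: note_on(79): voice 0 is free -> assigned | voices=[79 - - -]
Op 4: note_on(77): voice 1 is free -> assigned | voices=[79 77 - -]
Op 5: note_on(85): voice 2 is free -> assigned | voices=[79 77 85 -]
Op 6: note_on(62): voice 3 is free -> assigned | voices=[79 77 85 62]
Op 7: note_off(62): free voice 3 | voices=[79 77 85 -]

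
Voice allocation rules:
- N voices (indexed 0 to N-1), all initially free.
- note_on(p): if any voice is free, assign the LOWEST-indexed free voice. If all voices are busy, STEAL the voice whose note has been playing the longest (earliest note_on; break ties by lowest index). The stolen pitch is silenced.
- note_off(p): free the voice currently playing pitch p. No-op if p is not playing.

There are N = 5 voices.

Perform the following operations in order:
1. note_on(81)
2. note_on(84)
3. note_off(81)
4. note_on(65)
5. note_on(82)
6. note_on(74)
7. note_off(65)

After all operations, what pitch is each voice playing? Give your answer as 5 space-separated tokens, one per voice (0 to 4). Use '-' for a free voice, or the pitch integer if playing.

Answer: - 84 82 74 -

Derivation:
Op 1: note_on(81): voice 0 is free -> assigned | voices=[81 - - - -]
Op 2: note_on(84): voice 1 is free -> assigned | voices=[81 84 - - -]
Op 3: note_off(81): free voice 0 | voices=[- 84 - - -]
Op 4: note_on(65): voice 0 is free -> assigned | voices=[65 84 - - -]
Op 5: note_on(82): voice 2 is free -> assigned | voices=[65 84 82 - -]
Op 6: note_on(74): voice 3 is free -> assigned | voices=[65 84 82 74 -]
Op 7: note_off(65): free voice 0 | voices=[- 84 82 74 -]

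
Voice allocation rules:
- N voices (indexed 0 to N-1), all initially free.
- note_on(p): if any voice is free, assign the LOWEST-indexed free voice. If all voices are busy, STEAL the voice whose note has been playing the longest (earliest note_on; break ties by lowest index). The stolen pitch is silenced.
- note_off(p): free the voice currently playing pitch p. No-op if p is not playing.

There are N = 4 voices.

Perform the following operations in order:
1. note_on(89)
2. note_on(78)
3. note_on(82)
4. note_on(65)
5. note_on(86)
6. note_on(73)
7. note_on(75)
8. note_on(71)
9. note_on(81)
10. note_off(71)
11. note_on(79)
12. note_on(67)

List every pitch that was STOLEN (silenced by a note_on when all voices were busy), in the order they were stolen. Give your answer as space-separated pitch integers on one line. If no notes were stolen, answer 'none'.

Op 1: note_on(89): voice 0 is free -> assigned | voices=[89 - - -]
Op 2: note_on(78): voice 1 is free -> assigned | voices=[89 78 - -]
Op 3: note_on(82): voice 2 is free -> assigned | voices=[89 78 82 -]
Op 4: note_on(65): voice 3 is free -> assigned | voices=[89 78 82 65]
Op 5: note_on(86): all voices busy, STEAL voice 0 (pitch 89, oldest) -> assign | voices=[86 78 82 65]
Op 6: note_on(73): all voices busy, STEAL voice 1 (pitch 78, oldest) -> assign | voices=[86 73 82 65]
Op 7: note_on(75): all voices busy, STEAL voice 2 (pitch 82, oldest) -> assign | voices=[86 73 75 65]
Op 8: note_on(71): all voices busy, STEAL voice 3 (pitch 65, oldest) -> assign | voices=[86 73 75 71]
Op 9: note_on(81): all voices busy, STEAL voice 0 (pitch 86, oldest) -> assign | voices=[81 73 75 71]
Op 10: note_off(71): free voice 3 | voices=[81 73 75 -]
Op 11: note_on(79): voice 3 is free -> assigned | voices=[81 73 75 79]
Op 12: note_on(67): all voices busy, STEAL voice 1 (pitch 73, oldest) -> assign | voices=[81 67 75 79]

Answer: 89 78 82 65 86 73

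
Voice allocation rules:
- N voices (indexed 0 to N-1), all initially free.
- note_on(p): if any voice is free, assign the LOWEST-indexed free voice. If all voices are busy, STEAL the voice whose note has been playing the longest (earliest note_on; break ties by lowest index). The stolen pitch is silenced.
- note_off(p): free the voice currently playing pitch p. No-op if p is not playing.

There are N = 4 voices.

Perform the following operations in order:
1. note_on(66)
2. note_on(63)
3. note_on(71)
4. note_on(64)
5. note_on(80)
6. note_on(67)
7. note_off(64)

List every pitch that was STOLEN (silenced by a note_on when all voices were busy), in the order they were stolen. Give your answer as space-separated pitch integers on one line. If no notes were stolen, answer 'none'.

Answer: 66 63

Derivation:
Op 1: note_on(66): voice 0 is free -> assigned | voices=[66 - - -]
Op 2: note_on(63): voice 1 is free -> assigned | voices=[66 63 - -]
Op 3: note_on(71): voice 2 is free -> assigned | voices=[66 63 71 -]
Op 4: note_on(64): voice 3 is free -> assigned | voices=[66 63 71 64]
Op 5: note_on(80): all voices busy, STEAL voice 0 (pitch 66, oldest) -> assign | voices=[80 63 71 64]
Op 6: note_on(67): all voices busy, STEAL voice 1 (pitch 63, oldest) -> assign | voices=[80 67 71 64]
Op 7: note_off(64): free voice 3 | voices=[80 67 71 -]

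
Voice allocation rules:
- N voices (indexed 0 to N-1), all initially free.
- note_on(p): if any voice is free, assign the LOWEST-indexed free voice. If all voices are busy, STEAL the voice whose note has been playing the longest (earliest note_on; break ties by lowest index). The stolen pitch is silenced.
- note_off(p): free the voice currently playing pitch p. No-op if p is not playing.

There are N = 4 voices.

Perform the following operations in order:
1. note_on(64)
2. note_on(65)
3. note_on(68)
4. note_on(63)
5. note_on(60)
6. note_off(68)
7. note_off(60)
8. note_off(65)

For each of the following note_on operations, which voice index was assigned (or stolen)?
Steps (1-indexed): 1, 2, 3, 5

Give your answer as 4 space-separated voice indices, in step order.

Op 1: note_on(64): voice 0 is free -> assigned | voices=[64 - - -]
Op 2: note_on(65): voice 1 is free -> assigned | voices=[64 65 - -]
Op 3: note_on(68): voice 2 is free -> assigned | voices=[64 65 68 -]
Op 4: note_on(63): voice 3 is free -> assigned | voices=[64 65 68 63]
Op 5: note_on(60): all voices busy, STEAL voice 0 (pitch 64, oldest) -> assign | voices=[60 65 68 63]
Op 6: note_off(68): free voice 2 | voices=[60 65 - 63]
Op 7: note_off(60): free voice 0 | voices=[- 65 - 63]
Op 8: note_off(65): free voice 1 | voices=[- - - 63]

Answer: 0 1 2 0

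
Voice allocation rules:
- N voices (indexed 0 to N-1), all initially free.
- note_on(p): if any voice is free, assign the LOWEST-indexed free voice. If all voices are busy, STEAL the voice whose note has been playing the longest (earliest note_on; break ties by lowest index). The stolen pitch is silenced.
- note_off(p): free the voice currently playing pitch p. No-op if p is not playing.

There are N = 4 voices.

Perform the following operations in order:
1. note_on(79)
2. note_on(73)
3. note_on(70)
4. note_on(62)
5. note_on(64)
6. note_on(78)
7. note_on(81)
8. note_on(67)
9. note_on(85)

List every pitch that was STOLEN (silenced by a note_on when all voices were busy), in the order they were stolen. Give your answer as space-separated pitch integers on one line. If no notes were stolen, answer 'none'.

Op 1: note_on(79): voice 0 is free -> assigned | voices=[79 - - -]
Op 2: note_on(73): voice 1 is free -> assigned | voices=[79 73 - -]
Op 3: note_on(70): voice 2 is free -> assigned | voices=[79 73 70 -]
Op 4: note_on(62): voice 3 is free -> assigned | voices=[79 73 70 62]
Op 5: note_on(64): all voices busy, STEAL voice 0 (pitch 79, oldest) -> assign | voices=[64 73 70 62]
Op 6: note_on(78): all voices busy, STEAL voice 1 (pitch 73, oldest) -> assign | voices=[64 78 70 62]
Op 7: note_on(81): all voices busy, STEAL voice 2 (pitch 70, oldest) -> assign | voices=[64 78 81 62]
Op 8: note_on(67): all voices busy, STEAL voice 3 (pitch 62, oldest) -> assign | voices=[64 78 81 67]
Op 9: note_on(85): all voices busy, STEAL voice 0 (pitch 64, oldest) -> assign | voices=[85 78 81 67]

Answer: 79 73 70 62 64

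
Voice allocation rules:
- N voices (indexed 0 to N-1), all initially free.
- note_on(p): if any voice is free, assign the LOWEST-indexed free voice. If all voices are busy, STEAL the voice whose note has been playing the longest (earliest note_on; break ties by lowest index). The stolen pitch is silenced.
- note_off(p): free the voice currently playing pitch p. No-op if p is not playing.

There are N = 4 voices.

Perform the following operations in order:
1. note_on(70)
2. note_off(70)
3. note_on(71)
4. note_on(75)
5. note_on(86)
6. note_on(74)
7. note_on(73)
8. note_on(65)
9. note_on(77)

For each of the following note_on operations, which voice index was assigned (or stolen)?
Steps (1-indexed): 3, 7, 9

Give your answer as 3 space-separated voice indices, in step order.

Op 1: note_on(70): voice 0 is free -> assigned | voices=[70 - - -]
Op 2: note_off(70): free voice 0 | voices=[- - - -]
Op 3: note_on(71): voice 0 is free -> assigned | voices=[71 - - -]
Op 4: note_on(75): voice 1 is free -> assigned | voices=[71 75 - -]
Op 5: note_on(86): voice 2 is free -> assigned | voices=[71 75 86 -]
Op 6: note_on(74): voice 3 is free -> assigned | voices=[71 75 86 74]
Op 7: note_on(73): all voices busy, STEAL voice 0 (pitch 71, oldest) -> assign | voices=[73 75 86 74]
Op 8: note_on(65): all voices busy, STEAL voice 1 (pitch 75, oldest) -> assign | voices=[73 65 86 74]
Op 9: note_on(77): all voices busy, STEAL voice 2 (pitch 86, oldest) -> assign | voices=[73 65 77 74]

Answer: 0 0 2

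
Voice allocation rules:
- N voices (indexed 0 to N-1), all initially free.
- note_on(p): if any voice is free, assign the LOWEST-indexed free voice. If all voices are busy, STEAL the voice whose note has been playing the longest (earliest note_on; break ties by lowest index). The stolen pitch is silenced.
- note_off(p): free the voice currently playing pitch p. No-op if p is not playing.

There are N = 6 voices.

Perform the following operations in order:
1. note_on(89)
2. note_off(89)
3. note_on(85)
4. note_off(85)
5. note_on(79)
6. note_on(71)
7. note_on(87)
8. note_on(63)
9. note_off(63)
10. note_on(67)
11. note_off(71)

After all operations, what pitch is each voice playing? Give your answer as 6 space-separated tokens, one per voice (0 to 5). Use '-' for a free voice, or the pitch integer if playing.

Answer: 79 - 87 67 - -

Derivation:
Op 1: note_on(89): voice 0 is free -> assigned | voices=[89 - - - - -]
Op 2: note_off(89): free voice 0 | voices=[- - - - - -]
Op 3: note_on(85): voice 0 is free -> assigned | voices=[85 - - - - -]
Op 4: note_off(85): free voice 0 | voices=[- - - - - -]
Op 5: note_on(79): voice 0 is free -> assigned | voices=[79 - - - - -]
Op 6: note_on(71): voice 1 is free -> assigned | voices=[79 71 - - - -]
Op 7: note_on(87): voice 2 is free -> assigned | voices=[79 71 87 - - -]
Op 8: note_on(63): voice 3 is free -> assigned | voices=[79 71 87 63 - -]
Op 9: note_off(63): free voice 3 | voices=[79 71 87 - - -]
Op 10: note_on(67): voice 3 is free -> assigned | voices=[79 71 87 67 - -]
Op 11: note_off(71): free voice 1 | voices=[79 - 87 67 - -]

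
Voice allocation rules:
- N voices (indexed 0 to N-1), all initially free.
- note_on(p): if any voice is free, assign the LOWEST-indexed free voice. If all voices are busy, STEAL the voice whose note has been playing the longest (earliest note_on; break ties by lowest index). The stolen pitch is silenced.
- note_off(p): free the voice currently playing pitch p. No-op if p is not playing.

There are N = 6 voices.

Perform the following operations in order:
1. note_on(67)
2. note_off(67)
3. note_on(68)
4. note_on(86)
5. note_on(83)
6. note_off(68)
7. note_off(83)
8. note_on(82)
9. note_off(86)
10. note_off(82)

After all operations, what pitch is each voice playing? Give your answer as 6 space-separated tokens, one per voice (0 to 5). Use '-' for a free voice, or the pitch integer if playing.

Op 1: note_on(67): voice 0 is free -> assigned | voices=[67 - - - - -]
Op 2: note_off(67): free voice 0 | voices=[- - - - - -]
Op 3: note_on(68): voice 0 is free -> assigned | voices=[68 - - - - -]
Op 4: note_on(86): voice 1 is free -> assigned | voices=[68 86 - - - -]
Op 5: note_on(83): voice 2 is free -> assigned | voices=[68 86 83 - - -]
Op 6: note_off(68): free voice 0 | voices=[- 86 83 - - -]
Op 7: note_off(83): free voice 2 | voices=[- 86 - - - -]
Op 8: note_on(82): voice 0 is free -> assigned | voices=[82 86 - - - -]
Op 9: note_off(86): free voice 1 | voices=[82 - - - - -]
Op 10: note_off(82): free voice 0 | voices=[- - - - - -]

Answer: - - - - - -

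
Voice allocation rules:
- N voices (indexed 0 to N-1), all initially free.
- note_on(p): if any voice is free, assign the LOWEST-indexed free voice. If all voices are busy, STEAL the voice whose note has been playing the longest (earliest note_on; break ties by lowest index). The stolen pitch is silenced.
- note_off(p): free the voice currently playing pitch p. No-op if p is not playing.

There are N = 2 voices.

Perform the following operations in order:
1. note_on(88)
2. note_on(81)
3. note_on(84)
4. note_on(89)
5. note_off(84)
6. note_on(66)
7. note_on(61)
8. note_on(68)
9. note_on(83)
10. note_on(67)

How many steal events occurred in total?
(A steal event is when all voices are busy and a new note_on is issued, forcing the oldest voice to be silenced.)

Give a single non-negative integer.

Op 1: note_on(88): voice 0 is free -> assigned | voices=[88 -]
Op 2: note_on(81): voice 1 is free -> assigned | voices=[88 81]
Op 3: note_on(84): all voices busy, STEAL voice 0 (pitch 88, oldest) -> assign | voices=[84 81]
Op 4: note_on(89): all voices busy, STEAL voice 1 (pitch 81, oldest) -> assign | voices=[84 89]
Op 5: note_off(84): free voice 0 | voices=[- 89]
Op 6: note_on(66): voice 0 is free -> assigned | voices=[66 89]
Op 7: note_on(61): all voices busy, STEAL voice 1 (pitch 89, oldest) -> assign | voices=[66 61]
Op 8: note_on(68): all voices busy, STEAL voice 0 (pitch 66, oldest) -> assign | voices=[68 61]
Op 9: note_on(83): all voices busy, STEAL voice 1 (pitch 61, oldest) -> assign | voices=[68 83]
Op 10: note_on(67): all voices busy, STEAL voice 0 (pitch 68, oldest) -> assign | voices=[67 83]

Answer: 6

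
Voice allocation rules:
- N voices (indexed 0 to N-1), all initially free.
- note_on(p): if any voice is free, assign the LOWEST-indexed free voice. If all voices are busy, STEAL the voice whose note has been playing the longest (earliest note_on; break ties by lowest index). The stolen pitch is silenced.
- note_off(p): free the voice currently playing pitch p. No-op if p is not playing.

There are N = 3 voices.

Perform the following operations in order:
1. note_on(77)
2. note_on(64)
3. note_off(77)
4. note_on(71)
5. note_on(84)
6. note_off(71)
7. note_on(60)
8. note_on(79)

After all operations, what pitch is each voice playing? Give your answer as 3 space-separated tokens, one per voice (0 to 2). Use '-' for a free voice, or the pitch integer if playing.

Answer: 60 79 84

Derivation:
Op 1: note_on(77): voice 0 is free -> assigned | voices=[77 - -]
Op 2: note_on(64): voice 1 is free -> assigned | voices=[77 64 -]
Op 3: note_off(77): free voice 0 | voices=[- 64 -]
Op 4: note_on(71): voice 0 is free -> assigned | voices=[71 64 -]
Op 5: note_on(84): voice 2 is free -> assigned | voices=[71 64 84]
Op 6: note_off(71): free voice 0 | voices=[- 64 84]
Op 7: note_on(60): voice 0 is free -> assigned | voices=[60 64 84]
Op 8: note_on(79): all voices busy, STEAL voice 1 (pitch 64, oldest) -> assign | voices=[60 79 84]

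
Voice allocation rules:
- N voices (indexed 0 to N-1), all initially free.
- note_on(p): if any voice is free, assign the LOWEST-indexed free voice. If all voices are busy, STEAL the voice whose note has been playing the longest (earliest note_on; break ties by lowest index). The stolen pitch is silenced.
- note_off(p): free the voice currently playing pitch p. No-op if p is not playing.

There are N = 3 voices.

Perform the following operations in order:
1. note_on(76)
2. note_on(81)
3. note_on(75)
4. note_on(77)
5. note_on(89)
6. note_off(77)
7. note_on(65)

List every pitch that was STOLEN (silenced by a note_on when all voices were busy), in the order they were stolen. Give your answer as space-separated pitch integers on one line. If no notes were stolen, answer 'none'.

Op 1: note_on(76): voice 0 is free -> assigned | voices=[76 - -]
Op 2: note_on(81): voice 1 is free -> assigned | voices=[76 81 -]
Op 3: note_on(75): voice 2 is free -> assigned | voices=[76 81 75]
Op 4: note_on(77): all voices busy, STEAL voice 0 (pitch 76, oldest) -> assign | voices=[77 81 75]
Op 5: note_on(89): all voices busy, STEAL voice 1 (pitch 81, oldest) -> assign | voices=[77 89 75]
Op 6: note_off(77): free voice 0 | voices=[- 89 75]
Op 7: note_on(65): voice 0 is free -> assigned | voices=[65 89 75]

Answer: 76 81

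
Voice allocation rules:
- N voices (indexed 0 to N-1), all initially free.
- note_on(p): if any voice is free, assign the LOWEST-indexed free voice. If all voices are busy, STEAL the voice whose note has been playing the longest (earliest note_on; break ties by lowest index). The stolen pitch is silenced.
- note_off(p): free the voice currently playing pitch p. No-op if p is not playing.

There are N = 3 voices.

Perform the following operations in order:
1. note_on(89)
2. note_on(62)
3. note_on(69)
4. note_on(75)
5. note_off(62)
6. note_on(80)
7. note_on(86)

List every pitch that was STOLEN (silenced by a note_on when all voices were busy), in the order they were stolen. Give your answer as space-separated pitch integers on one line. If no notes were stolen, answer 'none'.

Op 1: note_on(89): voice 0 is free -> assigned | voices=[89 - -]
Op 2: note_on(62): voice 1 is free -> assigned | voices=[89 62 -]
Op 3: note_on(69): voice 2 is free -> assigned | voices=[89 62 69]
Op 4: note_on(75): all voices busy, STEAL voice 0 (pitch 89, oldest) -> assign | voices=[75 62 69]
Op 5: note_off(62): free voice 1 | voices=[75 - 69]
Op 6: note_on(80): voice 1 is free -> assigned | voices=[75 80 69]
Op 7: note_on(86): all voices busy, STEAL voice 2 (pitch 69, oldest) -> assign | voices=[75 80 86]

Answer: 89 69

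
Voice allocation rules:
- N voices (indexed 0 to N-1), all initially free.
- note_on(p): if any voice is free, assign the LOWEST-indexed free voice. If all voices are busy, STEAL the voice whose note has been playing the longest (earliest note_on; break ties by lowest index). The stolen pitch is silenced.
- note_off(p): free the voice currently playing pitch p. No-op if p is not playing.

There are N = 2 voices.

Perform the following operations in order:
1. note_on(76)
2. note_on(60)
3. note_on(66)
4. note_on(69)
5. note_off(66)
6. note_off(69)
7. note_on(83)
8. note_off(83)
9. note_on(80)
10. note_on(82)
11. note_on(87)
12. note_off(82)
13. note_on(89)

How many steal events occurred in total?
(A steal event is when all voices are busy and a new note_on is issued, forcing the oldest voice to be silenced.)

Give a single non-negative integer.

Op 1: note_on(76): voice 0 is free -> assigned | voices=[76 -]
Op 2: note_on(60): voice 1 is free -> assigned | voices=[76 60]
Op 3: note_on(66): all voices busy, STEAL voice 0 (pitch 76, oldest) -> assign | voices=[66 60]
Op 4: note_on(69): all voices busy, STEAL voice 1 (pitch 60, oldest) -> assign | voices=[66 69]
Op 5: note_off(66): free voice 0 | voices=[- 69]
Op 6: note_off(69): free voice 1 | voices=[- -]
Op 7: note_on(83): voice 0 is free -> assigned | voices=[83 -]
Op 8: note_off(83): free voice 0 | voices=[- -]
Op 9: note_on(80): voice 0 is free -> assigned | voices=[80 -]
Op 10: note_on(82): voice 1 is free -> assigned | voices=[80 82]
Op 11: note_on(87): all voices busy, STEAL voice 0 (pitch 80, oldest) -> assign | voices=[87 82]
Op 12: note_off(82): free voice 1 | voices=[87 -]
Op 13: note_on(89): voice 1 is free -> assigned | voices=[87 89]

Answer: 3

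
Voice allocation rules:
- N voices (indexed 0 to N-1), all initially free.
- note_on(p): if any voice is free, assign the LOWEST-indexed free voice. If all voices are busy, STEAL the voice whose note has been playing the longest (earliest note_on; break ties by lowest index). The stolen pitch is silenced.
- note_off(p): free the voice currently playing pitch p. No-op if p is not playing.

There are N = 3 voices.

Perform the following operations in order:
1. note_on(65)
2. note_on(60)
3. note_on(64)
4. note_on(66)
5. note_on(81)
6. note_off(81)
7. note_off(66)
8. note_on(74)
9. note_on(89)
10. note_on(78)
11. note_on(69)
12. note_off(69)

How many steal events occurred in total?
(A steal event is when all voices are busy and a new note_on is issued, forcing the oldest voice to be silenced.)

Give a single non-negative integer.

Answer: 4

Derivation:
Op 1: note_on(65): voice 0 is free -> assigned | voices=[65 - -]
Op 2: note_on(60): voice 1 is free -> assigned | voices=[65 60 -]
Op 3: note_on(64): voice 2 is free -> assigned | voices=[65 60 64]
Op 4: note_on(66): all voices busy, STEAL voice 0 (pitch 65, oldest) -> assign | voices=[66 60 64]
Op 5: note_on(81): all voices busy, STEAL voice 1 (pitch 60, oldest) -> assign | voices=[66 81 64]
Op 6: note_off(81): free voice 1 | voices=[66 - 64]
Op 7: note_off(66): free voice 0 | voices=[- - 64]
Op 8: note_on(74): voice 0 is free -> assigned | voices=[74 - 64]
Op 9: note_on(89): voice 1 is free -> assigned | voices=[74 89 64]
Op 10: note_on(78): all voices busy, STEAL voice 2 (pitch 64, oldest) -> assign | voices=[74 89 78]
Op 11: note_on(69): all voices busy, STEAL voice 0 (pitch 74, oldest) -> assign | voices=[69 89 78]
Op 12: note_off(69): free voice 0 | voices=[- 89 78]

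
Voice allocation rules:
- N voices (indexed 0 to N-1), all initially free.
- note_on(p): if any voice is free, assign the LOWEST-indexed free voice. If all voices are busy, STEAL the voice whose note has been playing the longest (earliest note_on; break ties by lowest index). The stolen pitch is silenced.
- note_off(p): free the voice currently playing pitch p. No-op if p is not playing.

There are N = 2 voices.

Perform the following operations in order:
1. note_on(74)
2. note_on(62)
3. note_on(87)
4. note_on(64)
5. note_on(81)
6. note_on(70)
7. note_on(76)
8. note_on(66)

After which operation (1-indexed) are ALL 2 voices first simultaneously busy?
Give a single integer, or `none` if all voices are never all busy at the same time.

Answer: 2

Derivation:
Op 1: note_on(74): voice 0 is free -> assigned | voices=[74 -]
Op 2: note_on(62): voice 1 is free -> assigned | voices=[74 62]
Op 3: note_on(87): all voices busy, STEAL voice 0 (pitch 74, oldest) -> assign | voices=[87 62]
Op 4: note_on(64): all voices busy, STEAL voice 1 (pitch 62, oldest) -> assign | voices=[87 64]
Op 5: note_on(81): all voices busy, STEAL voice 0 (pitch 87, oldest) -> assign | voices=[81 64]
Op 6: note_on(70): all voices busy, STEAL voice 1 (pitch 64, oldest) -> assign | voices=[81 70]
Op 7: note_on(76): all voices busy, STEAL voice 0 (pitch 81, oldest) -> assign | voices=[76 70]
Op 8: note_on(66): all voices busy, STEAL voice 1 (pitch 70, oldest) -> assign | voices=[76 66]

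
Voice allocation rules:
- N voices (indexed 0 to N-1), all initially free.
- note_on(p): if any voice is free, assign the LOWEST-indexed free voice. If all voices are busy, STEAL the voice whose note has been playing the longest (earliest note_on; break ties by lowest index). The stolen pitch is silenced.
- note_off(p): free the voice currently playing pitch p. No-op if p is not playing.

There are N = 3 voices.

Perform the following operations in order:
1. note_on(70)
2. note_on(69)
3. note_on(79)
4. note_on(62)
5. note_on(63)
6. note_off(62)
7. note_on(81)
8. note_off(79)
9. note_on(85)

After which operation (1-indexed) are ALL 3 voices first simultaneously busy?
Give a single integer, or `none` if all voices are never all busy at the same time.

Answer: 3

Derivation:
Op 1: note_on(70): voice 0 is free -> assigned | voices=[70 - -]
Op 2: note_on(69): voice 1 is free -> assigned | voices=[70 69 -]
Op 3: note_on(79): voice 2 is free -> assigned | voices=[70 69 79]
Op 4: note_on(62): all voices busy, STEAL voice 0 (pitch 70, oldest) -> assign | voices=[62 69 79]
Op 5: note_on(63): all voices busy, STEAL voice 1 (pitch 69, oldest) -> assign | voices=[62 63 79]
Op 6: note_off(62): free voice 0 | voices=[- 63 79]
Op 7: note_on(81): voice 0 is free -> assigned | voices=[81 63 79]
Op 8: note_off(79): free voice 2 | voices=[81 63 -]
Op 9: note_on(85): voice 2 is free -> assigned | voices=[81 63 85]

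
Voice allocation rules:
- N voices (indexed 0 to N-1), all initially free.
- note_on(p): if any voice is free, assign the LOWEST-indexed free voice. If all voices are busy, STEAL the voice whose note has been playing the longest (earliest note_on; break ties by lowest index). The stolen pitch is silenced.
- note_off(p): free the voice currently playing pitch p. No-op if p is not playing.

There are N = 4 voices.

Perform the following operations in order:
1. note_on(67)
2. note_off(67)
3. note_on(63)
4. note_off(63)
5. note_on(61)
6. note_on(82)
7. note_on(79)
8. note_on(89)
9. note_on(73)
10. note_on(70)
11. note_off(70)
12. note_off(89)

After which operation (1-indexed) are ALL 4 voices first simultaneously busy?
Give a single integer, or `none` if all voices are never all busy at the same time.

Op 1: note_on(67): voice 0 is free -> assigned | voices=[67 - - -]
Op 2: note_off(67): free voice 0 | voices=[- - - -]
Op 3: note_on(63): voice 0 is free -> assigned | voices=[63 - - -]
Op 4: note_off(63): free voice 0 | voices=[- - - -]
Op 5: note_on(61): voice 0 is free -> assigned | voices=[61 - - -]
Op 6: note_on(82): voice 1 is free -> assigned | voices=[61 82 - -]
Op 7: note_on(79): voice 2 is free -> assigned | voices=[61 82 79 -]
Op 8: note_on(89): voice 3 is free -> assigned | voices=[61 82 79 89]
Op 9: note_on(73): all voices busy, STEAL voice 0 (pitch 61, oldest) -> assign | voices=[73 82 79 89]
Op 10: note_on(70): all voices busy, STEAL voice 1 (pitch 82, oldest) -> assign | voices=[73 70 79 89]
Op 11: note_off(70): free voice 1 | voices=[73 - 79 89]
Op 12: note_off(89): free voice 3 | voices=[73 - 79 -]

Answer: 8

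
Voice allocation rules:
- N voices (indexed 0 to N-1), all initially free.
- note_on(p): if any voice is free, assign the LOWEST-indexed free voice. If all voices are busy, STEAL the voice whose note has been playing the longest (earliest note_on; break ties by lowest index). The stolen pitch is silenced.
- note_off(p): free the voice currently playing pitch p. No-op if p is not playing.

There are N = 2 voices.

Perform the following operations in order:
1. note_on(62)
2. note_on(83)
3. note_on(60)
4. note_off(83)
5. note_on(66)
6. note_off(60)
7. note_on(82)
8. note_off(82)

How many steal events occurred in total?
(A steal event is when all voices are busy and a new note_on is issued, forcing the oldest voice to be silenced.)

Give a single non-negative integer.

Op 1: note_on(62): voice 0 is free -> assigned | voices=[62 -]
Op 2: note_on(83): voice 1 is free -> assigned | voices=[62 83]
Op 3: note_on(60): all voices busy, STEAL voice 0 (pitch 62, oldest) -> assign | voices=[60 83]
Op 4: note_off(83): free voice 1 | voices=[60 -]
Op 5: note_on(66): voice 1 is free -> assigned | voices=[60 66]
Op 6: note_off(60): free voice 0 | voices=[- 66]
Op 7: note_on(82): voice 0 is free -> assigned | voices=[82 66]
Op 8: note_off(82): free voice 0 | voices=[- 66]

Answer: 1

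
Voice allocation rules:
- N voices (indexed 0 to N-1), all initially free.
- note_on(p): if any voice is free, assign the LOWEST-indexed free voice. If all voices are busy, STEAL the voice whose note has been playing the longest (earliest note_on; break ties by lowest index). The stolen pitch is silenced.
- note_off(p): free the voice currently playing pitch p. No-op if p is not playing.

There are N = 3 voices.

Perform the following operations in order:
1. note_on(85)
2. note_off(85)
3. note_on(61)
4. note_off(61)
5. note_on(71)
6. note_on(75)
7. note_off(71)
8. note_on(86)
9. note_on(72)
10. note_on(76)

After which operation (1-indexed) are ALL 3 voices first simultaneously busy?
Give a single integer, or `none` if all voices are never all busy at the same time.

Op 1: note_on(85): voice 0 is free -> assigned | voices=[85 - -]
Op 2: note_off(85): free voice 0 | voices=[- - -]
Op 3: note_on(61): voice 0 is free -> assigned | voices=[61 - -]
Op 4: note_off(61): free voice 0 | voices=[- - -]
Op 5: note_on(71): voice 0 is free -> assigned | voices=[71 - -]
Op 6: note_on(75): voice 1 is free -> assigned | voices=[71 75 -]
Op 7: note_off(71): free voice 0 | voices=[- 75 -]
Op 8: note_on(86): voice 0 is free -> assigned | voices=[86 75 -]
Op 9: note_on(72): voice 2 is free -> assigned | voices=[86 75 72]
Op 10: note_on(76): all voices busy, STEAL voice 1 (pitch 75, oldest) -> assign | voices=[86 76 72]

Answer: 9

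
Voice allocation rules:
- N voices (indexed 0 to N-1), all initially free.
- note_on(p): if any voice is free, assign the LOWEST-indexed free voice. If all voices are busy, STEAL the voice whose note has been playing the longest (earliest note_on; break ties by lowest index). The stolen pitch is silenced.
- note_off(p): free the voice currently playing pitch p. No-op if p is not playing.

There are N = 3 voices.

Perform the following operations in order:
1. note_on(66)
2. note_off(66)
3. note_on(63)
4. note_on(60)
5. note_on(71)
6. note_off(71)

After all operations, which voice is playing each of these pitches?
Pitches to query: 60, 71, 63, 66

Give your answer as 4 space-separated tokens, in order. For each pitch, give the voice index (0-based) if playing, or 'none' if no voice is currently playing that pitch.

Answer: 1 none 0 none

Derivation:
Op 1: note_on(66): voice 0 is free -> assigned | voices=[66 - -]
Op 2: note_off(66): free voice 0 | voices=[- - -]
Op 3: note_on(63): voice 0 is free -> assigned | voices=[63 - -]
Op 4: note_on(60): voice 1 is free -> assigned | voices=[63 60 -]
Op 5: note_on(71): voice 2 is free -> assigned | voices=[63 60 71]
Op 6: note_off(71): free voice 2 | voices=[63 60 -]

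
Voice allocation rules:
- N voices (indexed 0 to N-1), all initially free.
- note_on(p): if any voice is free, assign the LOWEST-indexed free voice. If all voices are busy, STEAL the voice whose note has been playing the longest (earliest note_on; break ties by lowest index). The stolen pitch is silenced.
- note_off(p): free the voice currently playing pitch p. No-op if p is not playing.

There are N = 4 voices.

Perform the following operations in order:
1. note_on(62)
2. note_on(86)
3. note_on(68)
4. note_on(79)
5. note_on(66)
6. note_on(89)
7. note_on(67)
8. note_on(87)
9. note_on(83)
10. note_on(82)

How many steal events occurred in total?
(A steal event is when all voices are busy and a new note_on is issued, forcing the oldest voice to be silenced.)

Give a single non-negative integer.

Answer: 6

Derivation:
Op 1: note_on(62): voice 0 is free -> assigned | voices=[62 - - -]
Op 2: note_on(86): voice 1 is free -> assigned | voices=[62 86 - -]
Op 3: note_on(68): voice 2 is free -> assigned | voices=[62 86 68 -]
Op 4: note_on(79): voice 3 is free -> assigned | voices=[62 86 68 79]
Op 5: note_on(66): all voices busy, STEAL voice 0 (pitch 62, oldest) -> assign | voices=[66 86 68 79]
Op 6: note_on(89): all voices busy, STEAL voice 1 (pitch 86, oldest) -> assign | voices=[66 89 68 79]
Op 7: note_on(67): all voices busy, STEAL voice 2 (pitch 68, oldest) -> assign | voices=[66 89 67 79]
Op 8: note_on(87): all voices busy, STEAL voice 3 (pitch 79, oldest) -> assign | voices=[66 89 67 87]
Op 9: note_on(83): all voices busy, STEAL voice 0 (pitch 66, oldest) -> assign | voices=[83 89 67 87]
Op 10: note_on(82): all voices busy, STEAL voice 1 (pitch 89, oldest) -> assign | voices=[83 82 67 87]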